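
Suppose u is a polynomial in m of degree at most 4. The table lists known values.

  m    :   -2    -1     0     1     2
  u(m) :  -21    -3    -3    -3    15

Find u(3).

69

Write u(m) = am^4 + bm³ + cm² + dm + e; the 5 given values yield a linear system in the 5 coefficients.
Solving, the leading coefficient vanishes, and u(m) = 3m³ - 3m - 3.
Then u(3) = 69.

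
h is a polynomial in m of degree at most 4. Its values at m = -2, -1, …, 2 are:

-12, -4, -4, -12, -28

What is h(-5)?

First differences: 8, 0, -8, -16. Second differences: -8, -8, -8.
Level-2 differences are constant, so h has degree 2.
Fitting a degree-2 polynomial gives h(m) = -4m² - 4m - 4.
Then h(-5) = -84.

-84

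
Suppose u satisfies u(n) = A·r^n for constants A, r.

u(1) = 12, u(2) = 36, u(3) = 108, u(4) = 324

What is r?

3

Consecutive ratio: 36/12 = 3, and 108/36 = 3, so r = 3.
Then A·3^1 = 12 gives A = 4, and u(n) = 4·3^n.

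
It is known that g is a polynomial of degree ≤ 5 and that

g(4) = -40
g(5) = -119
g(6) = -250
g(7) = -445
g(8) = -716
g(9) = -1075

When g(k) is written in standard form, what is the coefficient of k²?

First differences: -79, -131, -195, -271, -359. Second differences: -52, -64, -76, -88. Third differences: -12, -12, -12.
Level-3 differences are constant, so g has degree 3.
Fitting a degree-3 polynomial gives g(k) = -2k³ + 4k² + 7k - 4.
The coefficient of k² is 4.

4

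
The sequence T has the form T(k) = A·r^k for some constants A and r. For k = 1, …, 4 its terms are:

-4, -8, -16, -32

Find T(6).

Consecutive ratio: -8/(-4) = 2, and -16/(-8) = 2, so r = 2.
Then A·2^1 = -4 gives A = -2, and T(k) = -2·2^k.
T(6) = -2·2^6 = -128.

-128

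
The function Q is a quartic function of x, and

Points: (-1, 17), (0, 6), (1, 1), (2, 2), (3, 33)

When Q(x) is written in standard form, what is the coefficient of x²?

2

Write Q(x) = ax^4 + bx³ + cx² + dx + e; the 5 given values yield a linear system in the 5 coefficients.
Solving, Q(x) = x^4 - 2x³ + 2x² - 6x + 6.
The coefficient of x² is 2.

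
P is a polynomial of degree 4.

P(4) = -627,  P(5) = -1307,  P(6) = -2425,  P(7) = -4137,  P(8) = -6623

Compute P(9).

Write P(x) = ax^4 + bx³ + cx² + dx + e; the 5 given values yield a linear system in the 5 coefficients.
Solving, P(x) = -x^4 - 4x³ - 8x² + 5x - 7.
Then P(9) = -10087.

-10087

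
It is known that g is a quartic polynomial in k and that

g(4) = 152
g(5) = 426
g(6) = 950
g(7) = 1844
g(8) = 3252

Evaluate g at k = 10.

8306

Write g(k) = ak^4 + bk³ + ck² + dk + e; the 5 given values yield a linear system in the 5 coefficients.
Solving, g(k) = k^4 - 2k³ + 4k² - 9k - 4.
Then g(10) = 8306.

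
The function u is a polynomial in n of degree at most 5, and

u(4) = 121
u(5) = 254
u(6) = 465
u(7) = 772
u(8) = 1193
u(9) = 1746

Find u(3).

48

Write u(n) = an^5 + bn^4 + cn³ + dn² + en + p; the 6 given values yield a linear system in the 6 coefficients.
Solving, the top 2 coefficients vanish, and u(n) = 3n³ - 6n² + 4n + 9.
Then u(3) = 48.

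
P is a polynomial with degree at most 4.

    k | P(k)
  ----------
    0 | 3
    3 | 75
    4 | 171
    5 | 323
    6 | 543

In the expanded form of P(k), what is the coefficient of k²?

4

Write P(k) = ak^4 + bk³ + ck² + dk + e; the 5 given values yield a linear system in the 5 coefficients.
Solving, the leading coefficient vanishes, and P(k) = 2k³ + 4k² - 6k + 3.
The coefficient of k² is 4.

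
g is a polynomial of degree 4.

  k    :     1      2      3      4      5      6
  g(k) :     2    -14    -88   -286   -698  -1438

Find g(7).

Write g(k) = ak^4 + bk³ + ck² + dk + e; the 6 given values yield a linear system in the 5 coefficients.
Solving, g(k) = -k^4 - k³ + 2k² + 2.
Then g(7) = -2644.

-2644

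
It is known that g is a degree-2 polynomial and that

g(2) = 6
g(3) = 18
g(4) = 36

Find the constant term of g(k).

Write g(k) = ak² + bk + c; the 3 given values yield a linear system in the 3 coefficients.
Solving, g(k) = 3k² - 3k.
The constant term is g(0) = 0.

0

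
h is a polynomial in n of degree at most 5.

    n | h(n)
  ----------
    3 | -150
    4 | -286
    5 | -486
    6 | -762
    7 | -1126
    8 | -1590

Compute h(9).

-2166

First differences: -136, -200, -276, -364, -464. Second differences: -64, -76, -88, -100. Third differences: -12, -12, -12.
Level-3 differences are constant, so h has degree 3.
Fitting a degree-3 polynomial gives h(n) = -2n³ - 8n² - 6n - 6.
Then h(9) = -2166.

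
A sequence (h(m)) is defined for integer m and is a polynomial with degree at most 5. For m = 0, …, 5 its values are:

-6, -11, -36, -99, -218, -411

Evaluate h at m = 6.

-696

Write h(m) = am^5 + bm^4 + cm³ + dm² + em + p; the 6 given values yield a linear system in the 6 coefficients.
Solving, the top 2 coefficients vanish, and h(m) = -3m³ - m² - m - 6.
Then h(6) = -696.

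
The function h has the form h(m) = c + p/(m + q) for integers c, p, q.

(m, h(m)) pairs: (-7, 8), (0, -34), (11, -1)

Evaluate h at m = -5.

11

(h(m) − c)(m + q) = p for each data point; the three points give a linear system in c and q, then p follows.
Solving: c = 2, q = 1, p = -36, so h(m) = 2 − 36/(m + 1).
Then h(-5) = 2 − 36/(-4) = 11.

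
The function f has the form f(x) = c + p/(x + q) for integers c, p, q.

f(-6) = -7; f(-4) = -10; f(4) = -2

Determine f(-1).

(f(x) − c)(x + q) = p for each data point; the three points give a linear system in c and q, then p follows.
Solving: c = -4, q = 2, p = 12, so f(x) = -4 + 12/(x + 2).
Then f(-1) = -4 + 12/1 = 8.

8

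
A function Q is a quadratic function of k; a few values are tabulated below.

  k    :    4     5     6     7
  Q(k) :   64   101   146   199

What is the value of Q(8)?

260

First differences: 37, 45, 53. Second differences: 8, 8.
Level-2 differences are constant, so Q has degree 2.
Extending the table by one column gives the next first difference 61, so Q(8) = 199 + 61 = 260.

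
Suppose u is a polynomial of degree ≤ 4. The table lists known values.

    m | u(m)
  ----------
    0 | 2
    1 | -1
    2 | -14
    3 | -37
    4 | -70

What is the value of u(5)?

-113

First differences: -3, -13, -23, -33. Second differences: -10, -10, -10.
Level-2 differences are constant, so u has degree 2.
Fitting a degree-2 polynomial gives u(m) = -5m² + 2m + 2.
Then u(5) = -113.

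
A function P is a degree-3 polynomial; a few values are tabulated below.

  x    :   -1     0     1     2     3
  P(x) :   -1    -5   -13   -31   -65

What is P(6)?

First differences: -4, -8, -18, -34. Second differences: -4, -10, -16. Third differences: -6, -6.
Level-3 differences are constant, so P has degree 3.
Fitting a degree-3 polynomial gives P(x) = -x³ - 2x² - 5x - 5.
Then P(6) = -323.

-323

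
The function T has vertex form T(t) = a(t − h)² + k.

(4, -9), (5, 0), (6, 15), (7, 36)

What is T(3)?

First differences 9, 15, 21; second difference 6 = 2a, so a = 3.
Expanding, the t-coefficient is −2ah = -6h; matching it to the data gives h = 3, and then k = -12.
So T(t) = 3(t − 3)² − 12.
T(3) = 3·0² − 12 = -12.

-12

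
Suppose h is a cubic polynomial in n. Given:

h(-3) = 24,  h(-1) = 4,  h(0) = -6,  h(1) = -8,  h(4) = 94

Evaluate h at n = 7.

484

Write h(n) = an³ + bn² + cn + d; the 5 given values yield a linear system in the 4 coefficients.
Solving, h(n) = n³ + 4n² - 7n - 6.
Then h(7) = 484.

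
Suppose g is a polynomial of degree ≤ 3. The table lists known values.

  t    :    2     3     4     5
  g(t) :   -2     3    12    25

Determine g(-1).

7

First differences: 5, 9, 13. Second differences: 4, 4.
Level-2 differences are constant, so g has degree 2.
Fitting a degree-2 polynomial gives g(t) = 2t² - 5t.
Then g(-1) = 7.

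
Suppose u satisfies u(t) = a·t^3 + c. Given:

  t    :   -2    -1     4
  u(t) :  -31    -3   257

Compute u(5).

501

From u(-2) = -31 and u(-1) = -3: -8a + c = -31 and -1a + c = -3.
Subtracting: 7a = 28, so a = 4; then c = -31 − 4·(-8) = 1.
So u(t) = 4t³ + 1, and u(5) = 501.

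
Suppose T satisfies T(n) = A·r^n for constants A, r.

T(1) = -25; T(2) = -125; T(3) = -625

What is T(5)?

Consecutive ratio: -125/(-25) = 5, and -625/(-125) = 5, so r = 5.
Then A·5^1 = -25 gives A = -5, and T(n) = -5·5^n.
T(5) = -5·5^5 = -15625.

-15625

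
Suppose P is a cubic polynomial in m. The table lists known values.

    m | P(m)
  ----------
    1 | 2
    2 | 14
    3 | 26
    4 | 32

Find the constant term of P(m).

-4

Write P(m) = am³ + bm² + cm + d; the 4 given values yield a linear system in the 4 coefficients.
Solving, P(m) = -m³ + 6m² + m - 4.
The constant term is P(0) = -4.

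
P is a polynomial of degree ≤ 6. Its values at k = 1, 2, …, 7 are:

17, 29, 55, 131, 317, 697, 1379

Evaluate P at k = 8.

First differences: 12, 26, 76, 186, 380, 682. Second differences: 14, 50, 110, 194, 302. Third differences: 36, 60, 84, 108. Fourth differences: 24, 24, 24.
Level-4 differences are constant, so P has degree 4.
Extending the table by one column gives the next first difference 1116, so P(8) = 1379 + 1116 = 2495.

2495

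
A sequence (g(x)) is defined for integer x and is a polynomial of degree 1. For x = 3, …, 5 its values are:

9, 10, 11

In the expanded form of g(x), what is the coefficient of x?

1

Write g(x) = ax + b; the 3 given values yield a linear system in the 2 coefficients.
Solving, g(x) = x + 6.
The coefficient of x is 1.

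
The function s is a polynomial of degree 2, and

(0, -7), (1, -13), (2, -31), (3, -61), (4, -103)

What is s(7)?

-301

Write s(t) = at² + bt + c; the 5 given values yield a linear system in the 3 coefficients.
Solving, s(t) = -6t² - 7.
Then s(7) = -301.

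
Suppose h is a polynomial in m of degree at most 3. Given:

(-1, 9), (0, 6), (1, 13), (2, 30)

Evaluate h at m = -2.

22

First differences: -3, 7, 17. Second differences: 10, 10.
Level-2 differences are constant, so h has degree 2.
Fitting a degree-2 polynomial gives h(m) = 5m² + 2m + 6.
Then h(-2) = 22.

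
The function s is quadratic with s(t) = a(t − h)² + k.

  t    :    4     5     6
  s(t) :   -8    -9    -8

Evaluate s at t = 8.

0

First differences -1, 1; second difference 2 = 2a, so a = 1.
Expanding, the t-coefficient is −2ah = -2h; matching it to the data gives h = 5, and then k = -9.
So s(t) = 1(t − 5)² − 9.
s(8) = 1·3² − 9 = 0.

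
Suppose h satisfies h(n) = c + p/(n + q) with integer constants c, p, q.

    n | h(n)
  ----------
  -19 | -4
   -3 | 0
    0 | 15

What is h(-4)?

-1

(h(n) − c)(n + q) = p for each data point; the three points give a linear system in c and q, then p follows.
Solving: c = -5, q = -1, p = -20, so h(n) = -5 − 20/(n − 1).
Then h(-4) = -5 − 20/(-5) = -1.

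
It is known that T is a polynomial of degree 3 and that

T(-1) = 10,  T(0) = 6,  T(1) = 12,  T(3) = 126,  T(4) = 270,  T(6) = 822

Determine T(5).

Write T(k) = ak³ + bk² + ck + d; the 6 given values yield a linear system in the 4 coefficients.
Solving, T(k) = 3k³ + 5k² - 2k + 6.
Then T(5) = 496.

496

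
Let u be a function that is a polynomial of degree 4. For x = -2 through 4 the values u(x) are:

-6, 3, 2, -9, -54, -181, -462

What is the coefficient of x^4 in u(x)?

-1

First differences: 9, -1, -11, -45, -127, -281. Second differences: -10, -10, -34, -82, -154. Third differences: 0, -24, -48, -72. Fourth differences: -24, -24, -24.
Level-4 differences are constant, so u has degree 4.
Fitting a degree-4 polynomial gives u(x) = -x^4 - 2x³ - 4x² - 4x + 2.
The coefficient of x^4 is -1.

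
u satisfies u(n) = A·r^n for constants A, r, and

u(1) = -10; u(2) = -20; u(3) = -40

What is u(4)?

-80

Consecutive ratio: -20/(-10) = 2, and -40/(-20) = 2, so r = 2.
Then A·2^1 = -10 gives A = -5, and u(n) = -5·2^n.
u(4) = -5·2^4 = -80.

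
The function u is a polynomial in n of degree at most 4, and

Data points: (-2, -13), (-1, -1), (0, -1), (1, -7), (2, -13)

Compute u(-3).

First differences: 12, 0, -6, -6. Second differences: -12, -6, 0. Third differences: 6, 6.
Level-3 differences are constant, so u has degree 3.
Fitting a degree-3 polynomial gives u(n) = n³ - 3n² - 4n - 1.
Then u(-3) = -43.

-43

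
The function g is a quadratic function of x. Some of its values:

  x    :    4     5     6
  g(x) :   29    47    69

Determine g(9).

Write g(x) = ax² + bx + c; the 3 given values yield a linear system in the 3 coefficients.
Solving, g(x) = 2x² - 3.
Then g(9) = 159.

159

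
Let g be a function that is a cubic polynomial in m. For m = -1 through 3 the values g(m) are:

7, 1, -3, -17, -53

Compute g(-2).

Write g(m) = am³ + bm² + cm + d; the 5 given values yield a linear system in the 4 coefficients.
Solving, g(m) = -2m³ + m² - 3m + 1.
Then g(-2) = 27.

27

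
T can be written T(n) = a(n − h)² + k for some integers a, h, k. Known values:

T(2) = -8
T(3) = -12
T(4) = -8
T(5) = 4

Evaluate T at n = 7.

52

First differences -4, 4, 12; second difference 8 = 2a, so a = 4.
Expanding, the n-coefficient is −2ah = -8h; matching it to the data gives h = 3, and then k = -12.
So T(n) = 4(n − 3)² − 12.
T(7) = 4·4² − 12 = 52.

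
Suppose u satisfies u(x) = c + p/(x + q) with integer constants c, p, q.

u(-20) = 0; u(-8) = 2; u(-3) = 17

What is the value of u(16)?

-2

(u(x) − c)(x + q) = p for each data point; the three points give a linear system in c and q, then p follows.
Solving: c = -1, q = 2, p = -18, so u(x) = -1 − 18/(x + 2).
Then u(16) = -1 − 18/18 = -2.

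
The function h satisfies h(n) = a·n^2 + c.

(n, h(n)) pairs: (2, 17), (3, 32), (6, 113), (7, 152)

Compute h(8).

From h(2) = 17 and h(3) = 32: 4a + c = 17 and 9a + c = 32.
Subtracting: 5a = 15, so a = 3; then c = 17 − 3·4 = 5.
So h(n) = 3n² + 5, and h(8) = 197.

197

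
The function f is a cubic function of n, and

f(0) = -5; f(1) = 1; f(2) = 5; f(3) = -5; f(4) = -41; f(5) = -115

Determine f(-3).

85

First differences: 6, 4, -10, -36, -74. Second differences: -2, -14, -26, -38. Third differences: -12, -12, -12.
Level-3 differences are constant, so f has degree 3.
Fitting a degree-3 polynomial gives f(n) = -2n³ + 5n² + 3n - 5.
Then f(-3) = 85.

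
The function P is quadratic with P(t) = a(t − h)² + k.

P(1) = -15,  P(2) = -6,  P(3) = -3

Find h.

3

First differences 9, 3; second difference -6 = 2a, so a = -3.
Expanding, the t-coefficient is −2ah = 6h; matching it to the data gives h = 3, and then k = -3.
So P(t) = -3(t − 3)² − 3.
Hence h = 3.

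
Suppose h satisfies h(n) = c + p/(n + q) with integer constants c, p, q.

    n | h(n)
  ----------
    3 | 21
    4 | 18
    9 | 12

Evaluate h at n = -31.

4

(h(n) − c)(n + q) = p for each data point; the three points give a linear system in c and q, then p follows.
Solving: c = 6, q = 1, p = 60, so h(n) = 6 + 60/(n + 1).
Then h(-31) = 6 + 60/(-30) = 4.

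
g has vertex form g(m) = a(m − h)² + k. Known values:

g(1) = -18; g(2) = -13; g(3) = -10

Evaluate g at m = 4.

First differences 5, 3; second difference -2 = 2a, so a = -1.
Expanding, the m-coefficient is −2ah = 2h; matching it to the data gives h = 4, and then k = -9.
So g(m) = -1(m − 4)² − 9.
g(4) = -1·0² − 9 = -9.

-9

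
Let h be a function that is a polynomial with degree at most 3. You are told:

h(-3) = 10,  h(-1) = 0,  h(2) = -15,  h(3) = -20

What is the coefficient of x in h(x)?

-5

Write h(x) = ax³ + bx² + cx + d; the 4 given values yield a linear system in the 4 coefficients.
Solving, the top 2 coefficients vanish, and h(x) = -5x - 5.
The coefficient of x is -5.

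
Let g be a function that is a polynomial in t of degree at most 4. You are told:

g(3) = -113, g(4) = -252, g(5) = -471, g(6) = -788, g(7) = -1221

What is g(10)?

Write g(t) = at^4 + bt³ + ct² + dt + e; the 5 given values yield a linear system in the 5 coefficients.
Solving, the leading coefficient vanishes, and g(t) = -3t³ - 4t² + 4.
Then g(10) = -3396.

-3396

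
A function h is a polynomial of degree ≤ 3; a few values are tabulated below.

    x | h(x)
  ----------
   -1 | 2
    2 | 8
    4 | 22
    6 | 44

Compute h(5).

32

Write h(x) = ax³ + bx² + cx + d; the 4 given values yield a linear system in the 4 coefficients.
Solving, the leading coefficient vanishes, and h(x) = x² + x + 2.
Then h(5) = 32.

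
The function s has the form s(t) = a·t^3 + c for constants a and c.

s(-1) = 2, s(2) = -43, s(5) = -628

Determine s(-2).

From s(-1) = 2 and s(2) = -43: -1a + c = 2 and 8a + c = -43.
Subtracting: 9a = -45, so a = -5; then c = 2 − (-5)·(-1) = -3.
So s(t) = -5t³ − 3, and s(-2) = 37.

37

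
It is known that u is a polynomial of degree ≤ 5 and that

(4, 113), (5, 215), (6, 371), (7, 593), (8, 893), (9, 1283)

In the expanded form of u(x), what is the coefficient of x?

First differences: 102, 156, 222, 300, 390. Second differences: 54, 66, 78, 90. Third differences: 12, 12, 12.
Level-3 differences are constant, so u has degree 3.
Fitting a degree-3 polynomial gives u(x) = 2x³ - 3x² + 7x + 5.
The coefficient of x is 7.

7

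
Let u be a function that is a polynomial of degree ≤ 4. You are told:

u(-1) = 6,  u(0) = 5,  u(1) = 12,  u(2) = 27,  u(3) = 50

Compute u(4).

81

Write u(k) = ak^4 + bk³ + ck² + dk + e; the 5 given values yield a linear system in the 5 coefficients.
Solving, the top 2 coefficients vanish, and u(k) = 4k² + 3k + 5.
Then u(4) = 81.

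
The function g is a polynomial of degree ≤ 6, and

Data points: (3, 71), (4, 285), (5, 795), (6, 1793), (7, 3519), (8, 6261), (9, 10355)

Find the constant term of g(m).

First differences: 214, 510, 998, 1726, 2742, 4094. Second differences: 296, 488, 728, 1016, 1352. Third differences: 192, 240, 288, 336. Fourth differences: 48, 48, 48.
Level-4 differences are constant, so g has degree 4.
Fitting a degree-4 polynomial gives g(m) = 2m^4 - 4m³ + 2m² - 2m + 5.
The constant term is g(0) = 5.

5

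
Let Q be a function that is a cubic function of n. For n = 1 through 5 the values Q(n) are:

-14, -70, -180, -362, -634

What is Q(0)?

6

First differences: -56, -110, -182, -272. Second differences: -54, -72, -90. Third differences: -18, -18.
Level-3 differences are constant, so Q has degree 3.
Fitting a degree-3 polynomial gives Q(n) = -3n³ - 9n² - 8n + 6.
The constant term is Q(0) = 6.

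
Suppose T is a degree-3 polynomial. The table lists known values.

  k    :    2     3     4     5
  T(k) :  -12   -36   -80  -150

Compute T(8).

-576

Write T(k) = ak³ + bk² + ck + d; the 4 given values yield a linear system in the 4 coefficients.
Solving, T(k) = -k³ - k².
Then T(8) = -576.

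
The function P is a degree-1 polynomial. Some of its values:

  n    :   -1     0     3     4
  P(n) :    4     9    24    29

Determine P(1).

14

Write P(n) = an + b; the 4 given values yield a linear system in the 2 coefficients.
Solving, P(n) = 5n + 9.
Then P(1) = 14.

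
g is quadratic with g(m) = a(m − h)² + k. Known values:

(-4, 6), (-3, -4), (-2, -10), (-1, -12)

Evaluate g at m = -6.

38

First differences -10, -6, -2; second difference 4 = 2a, so a = 2.
Expanding, the m-coefficient is −2ah = -4h; matching it to the data gives h = -1, and then k = -12.
So g(m) = 2(m + 1)² − 12.
g(-6) = 2·(-5)² − 12 = 38.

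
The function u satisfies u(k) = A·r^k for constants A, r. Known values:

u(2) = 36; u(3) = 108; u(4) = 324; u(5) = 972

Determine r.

3

Consecutive ratio: 108/36 = 3, and 324/108 = 3, so r = 3.
Then A·3^2 = 36 gives A = 4, and u(k) = 4·3^k.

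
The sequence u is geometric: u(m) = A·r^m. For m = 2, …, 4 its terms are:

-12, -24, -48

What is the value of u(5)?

Consecutive ratio: -24/(-12) = 2, and -48/(-24) = 2, so r = 2.
Then A·2^2 = -12 gives A = -3, and u(m) = -3·2^m.
u(5) = -3·2^5 = -96.

-96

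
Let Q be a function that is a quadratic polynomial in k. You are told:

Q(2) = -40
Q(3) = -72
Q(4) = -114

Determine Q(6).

-228

Write Q(k) = ak² + bk + c; the 3 given values yield a linear system in the 3 coefficients.
Solving, Q(k) = -5k² - 7k - 6.
Then Q(6) = -228.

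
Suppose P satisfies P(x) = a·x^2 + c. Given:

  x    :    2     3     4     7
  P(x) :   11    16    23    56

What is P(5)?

From P(2) = 11 and P(3) = 16: 4a + c = 11 and 9a + c = 16.
Subtracting: 5a = 5, so a = 1; then c = 11 − 1·4 = 7.
So P(x) = 1x² + 7, and P(5) = 32.

32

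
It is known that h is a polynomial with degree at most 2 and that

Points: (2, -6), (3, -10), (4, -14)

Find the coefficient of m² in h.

0

Write h(m) = am² + bm + c; the 3 given values yield a linear system in the 3 coefficients.
Solving, the leading coefficient vanishes, and h(m) = -4m + 2.
The coefficient of m² is 0.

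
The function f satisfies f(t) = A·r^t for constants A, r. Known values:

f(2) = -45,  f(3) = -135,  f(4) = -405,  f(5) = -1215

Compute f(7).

-10935

Consecutive ratio: -135/(-45) = 3, and -405/(-135) = 3, so r = 3.
Then A·3^2 = -45 gives A = -5, and f(t) = -5·3^t.
f(7) = -5·3^7 = -10935.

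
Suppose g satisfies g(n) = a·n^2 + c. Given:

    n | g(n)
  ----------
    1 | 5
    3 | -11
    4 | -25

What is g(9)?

From g(1) = 5 and g(3) = -11: 1a + c = 5 and 9a + c = -11.
Subtracting: 8a = -16, so a = -2; then c = 5 − (-2)·1 = 7.
So g(n) = -2n² + 7, and g(9) = -155.

-155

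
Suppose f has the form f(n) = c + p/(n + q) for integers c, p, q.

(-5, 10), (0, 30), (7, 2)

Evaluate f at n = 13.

(f(n) − c)(n + q) = p for each data point; the three points give a linear system in c and q, then p follows.
Solving: c = 6, q = -1, p = -24, so f(n) = 6 − 24/(n − 1).
Then f(13) = 6 − 24/12 = 4.

4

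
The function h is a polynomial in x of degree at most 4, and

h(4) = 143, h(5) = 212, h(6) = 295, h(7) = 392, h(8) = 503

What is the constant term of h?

First differences: 69, 83, 97, 111. Second differences: 14, 14, 14.
Level-2 differences are constant, so h has degree 2.
Fitting a degree-2 polynomial gives h(x) = 7x² + 6x + 7.
The constant term is h(0) = 7.

7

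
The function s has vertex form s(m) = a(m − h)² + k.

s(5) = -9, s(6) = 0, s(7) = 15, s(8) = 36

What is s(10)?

First differences 9, 15, 21; second difference 6 = 2a, so a = 3.
Expanding, the m-coefficient is −2ah = -6h; matching it to the data gives h = 4, and then k = -12.
So s(m) = 3(m − 4)² − 12.
s(10) = 3·6² − 12 = 96.

96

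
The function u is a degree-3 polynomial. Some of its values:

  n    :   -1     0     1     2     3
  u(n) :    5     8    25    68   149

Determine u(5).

Write u(n) = an³ + bn² + cn + d; the 5 given values yield a linear system in the 4 coefficients.
Solving, u(n) = 2n³ + 7n² + 8n + 8.
Then u(5) = 473.

473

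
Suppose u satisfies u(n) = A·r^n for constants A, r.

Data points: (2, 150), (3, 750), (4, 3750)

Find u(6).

93750

Consecutive ratio: 750/150 = 5, and 3750/750 = 5, so r = 5.
Then A·5^2 = 150 gives A = 6, and u(n) = 6·5^n.
u(6) = 6·5^6 = 93750.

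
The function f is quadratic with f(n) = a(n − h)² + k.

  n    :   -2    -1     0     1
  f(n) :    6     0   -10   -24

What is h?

First differences -6, -10, -14; second difference -4 = 2a, so a = -2.
Expanding, the n-coefficient is −2ah = 4h; matching it to the data gives h = -3, and then k = 8.
So f(n) = -2(n + 3)² + 8.
Hence h = -3.

-3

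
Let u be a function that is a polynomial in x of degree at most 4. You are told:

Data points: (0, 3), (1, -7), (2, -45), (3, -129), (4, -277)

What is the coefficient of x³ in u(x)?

Write u(x) = ax^4 + bx³ + cx² + dx + e; the 5 given values yield a linear system in the 5 coefficients.
Solving, the leading coefficient vanishes, and u(x) = -3x³ - 5x² - 2x + 3.
The coefficient of x³ is -3.

-3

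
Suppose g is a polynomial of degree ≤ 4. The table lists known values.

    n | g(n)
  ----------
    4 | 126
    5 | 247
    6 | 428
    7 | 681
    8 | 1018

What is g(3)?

First differences: 121, 181, 253, 337. Second differences: 60, 72, 84. Third differences: 12, 12.
Level-3 differences are constant, so g has degree 3.
Fitting a degree-3 polynomial gives g(n) = 2n³ - n + 2.
Then g(3) = 53.

53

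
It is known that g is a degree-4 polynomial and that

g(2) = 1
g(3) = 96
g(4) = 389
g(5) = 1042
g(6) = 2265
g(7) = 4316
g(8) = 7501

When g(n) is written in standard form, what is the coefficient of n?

Write g(n) = an^4 + bn³ + cn² + dn + e; the 7 given values yield a linear system in the 5 coefficients.
Solving, g(n) = 2n^4 - n³ - 2n² - 6n - 3.
The coefficient of n is -6.

-6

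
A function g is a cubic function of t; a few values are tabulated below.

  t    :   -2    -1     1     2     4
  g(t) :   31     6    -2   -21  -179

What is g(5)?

-354

Write g(t) = at³ + bt² + ct + d; the 5 given values yield a linear system in the 4 coefficients.
Solving, g(t) = -3t³ + t² - t + 1.
Then g(5) = -354.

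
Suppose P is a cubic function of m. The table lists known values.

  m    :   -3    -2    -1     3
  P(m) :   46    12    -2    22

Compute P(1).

6

Write P(m) = am³ + bm² + cm + d; the 4 given values yield a linear system in the 4 coefficients.
Solving, P(m) = -m³ + 4m² + 5m - 2.
Then P(1) = 6.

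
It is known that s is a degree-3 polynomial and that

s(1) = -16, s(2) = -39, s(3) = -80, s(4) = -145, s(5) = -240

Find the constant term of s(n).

-5

First differences: -23, -41, -65, -95. Second differences: -18, -24, -30. Third differences: -6, -6.
Level-3 differences are constant, so s has degree 3.
Fitting a degree-3 polynomial gives s(n) = -n³ - 3n² - 7n - 5.
The constant term is s(0) = -5.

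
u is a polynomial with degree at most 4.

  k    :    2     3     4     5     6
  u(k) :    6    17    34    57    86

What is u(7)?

121

First differences: 11, 17, 23, 29. Second differences: 6, 6, 6.
Level-2 differences are constant, so u has degree 2.
Fitting a degree-2 polynomial gives u(k) = 3k² - 4k + 2.
Then u(7) = 121.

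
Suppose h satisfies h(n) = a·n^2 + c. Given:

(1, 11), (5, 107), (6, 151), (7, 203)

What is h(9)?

From h(1) = 11 and h(5) = 107: 1a + c = 11 and 25a + c = 107.
Subtracting: 24a = 96, so a = 4; then c = 11 − 4·1 = 7.
So h(n) = 4n² + 7, and h(9) = 331.

331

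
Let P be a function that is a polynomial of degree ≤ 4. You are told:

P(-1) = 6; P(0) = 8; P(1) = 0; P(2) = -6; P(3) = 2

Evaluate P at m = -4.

-180

First differences: 2, -8, -6, 8. Second differences: -10, 2, 14. Third differences: 12, 12.
Level-3 differences are constant, so P has degree 3.
Fitting a degree-3 polynomial gives P(m) = 2m³ - 5m² - 5m + 8.
Then P(-4) = -180.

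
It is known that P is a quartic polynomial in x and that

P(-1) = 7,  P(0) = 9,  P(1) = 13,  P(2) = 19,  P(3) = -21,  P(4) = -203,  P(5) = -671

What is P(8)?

Write P(x) = ax^4 + bx³ + cx² + dx + e; the 7 given values yield a linear system in the 5 coefficients.
Solving, P(x) = -2x^4 + 4x³ + 3x² - x + 9.
Then P(8) = -5951.

-5951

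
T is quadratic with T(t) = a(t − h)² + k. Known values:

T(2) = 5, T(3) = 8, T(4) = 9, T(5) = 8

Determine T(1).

0

First differences 3, 1, -1; second difference -2 = 2a, so a = -1.
Expanding, the t-coefficient is −2ah = 2h; matching it to the data gives h = 4, and then k = 9.
So T(t) = -1(t − 4)² + 9.
T(1) = -1·(-3)² + 9 = 0.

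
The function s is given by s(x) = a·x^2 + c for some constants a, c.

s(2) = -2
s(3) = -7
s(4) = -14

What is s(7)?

From s(2) = -2 and s(3) = -7: 4a + c = -2 and 9a + c = -7.
Subtracting: 5a = -5, so a = -1; then c = -2 − (-1)·4 = 2.
So s(x) = -1x² + 2, and s(7) = -47.

-47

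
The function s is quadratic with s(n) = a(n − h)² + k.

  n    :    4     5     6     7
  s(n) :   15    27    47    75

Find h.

First differences 12, 20, 28; second difference 8 = 2a, so a = 4.
Expanding, the n-coefficient is −2ah = -8h; matching it to the data gives h = 3, and then k = 11.
So s(n) = 4(n − 3)² + 11.
Hence h = 3.

3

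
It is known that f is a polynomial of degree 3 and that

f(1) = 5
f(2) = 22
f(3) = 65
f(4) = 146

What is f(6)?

Write f(x) = ax³ + bx² + cx + d; the 4 given values yield a linear system in the 4 coefficients.
Solving, f(x) = 2x³ + x² + 2.
Then f(6) = 470.

470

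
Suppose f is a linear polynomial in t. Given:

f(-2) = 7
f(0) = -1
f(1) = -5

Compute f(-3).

11

Write f(t) = at + b; the 3 given values yield a linear system in the 2 coefficients.
Solving, f(t) = -4t - 1.
Then f(-3) = 11.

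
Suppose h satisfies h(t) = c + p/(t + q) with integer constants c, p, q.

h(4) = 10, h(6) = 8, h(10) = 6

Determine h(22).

4

(h(t) − c)(t + q) = p for each data point; the three points give a linear system in c and q, then p follows.
Solving: c = 2, q = 2, p = 48, so h(t) = 2 + 48/(t + 2).
Then h(22) = 2 + 48/24 = 4.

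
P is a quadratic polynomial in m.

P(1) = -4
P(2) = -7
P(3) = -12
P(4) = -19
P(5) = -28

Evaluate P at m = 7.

Write P(m) = am² + bm + c; the 5 given values yield a linear system in the 3 coefficients.
Solving, P(m) = -m² - 3.
Then P(7) = -52.

-52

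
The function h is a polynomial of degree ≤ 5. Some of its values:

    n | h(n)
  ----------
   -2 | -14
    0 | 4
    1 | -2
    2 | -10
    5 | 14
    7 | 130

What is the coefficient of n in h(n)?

-3

Write h(n) = an^5 + bn^4 + cn³ + dn² + en + p; the 6 given values yield a linear system in the 6 coefficients.
Solving, the top 2 coefficients vanish, and h(n) = n³ - 4n² - 3n + 4.
The coefficient of n is -3.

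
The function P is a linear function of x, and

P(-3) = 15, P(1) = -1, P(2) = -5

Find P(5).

-17

Write P(x) = ax + b; the 3 given values yield a linear system in the 2 coefficients.
Solving, P(x) = -4x + 3.
Then P(5) = -17.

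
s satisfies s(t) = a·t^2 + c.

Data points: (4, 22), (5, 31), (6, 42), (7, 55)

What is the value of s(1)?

From s(4) = 22 and s(5) = 31: 16a + c = 22 and 25a + c = 31.
Subtracting: 9a = 9, so a = 1; then c = 22 − 1·16 = 6.
So s(t) = 1t² + 6, and s(1) = 7.

7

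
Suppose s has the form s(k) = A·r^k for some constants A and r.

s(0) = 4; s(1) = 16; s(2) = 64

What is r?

Consecutive ratio: 16/4 = 4, and 64/16 = 4, so r = 4.
Then A·4^0 = 4 gives A = 4, and s(k) = 4·4^k.

4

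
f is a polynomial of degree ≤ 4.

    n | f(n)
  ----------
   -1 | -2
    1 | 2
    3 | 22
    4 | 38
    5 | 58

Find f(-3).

Write f(n) = an^4 + bn³ + cn² + dn + e; the 5 given values yield a linear system in the 5 coefficients.
Solving, the top 2 coefficients vanish, and f(n) = 2n² + 2n - 2.
Then f(-3) = 10.

10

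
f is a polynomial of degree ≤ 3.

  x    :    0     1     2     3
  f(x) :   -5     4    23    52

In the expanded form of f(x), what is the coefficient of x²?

Write f(x) = ax³ + bx² + cx + d; the 4 given values yield a linear system in the 4 coefficients.
Solving, the leading coefficient vanishes, and f(x) = 5x² + 4x - 5.
The coefficient of x² is 5.

5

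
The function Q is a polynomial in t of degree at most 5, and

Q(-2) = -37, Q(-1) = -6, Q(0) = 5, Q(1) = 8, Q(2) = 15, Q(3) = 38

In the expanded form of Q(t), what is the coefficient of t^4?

Write Q(t) = at^5 + bt^4 + ct³ + dt² + et + p; the 6 given values yield a linear system in the 6 coefficients.
Solving, the top 2 coefficients vanish, and Q(t) = 2t³ - 4t² + 5t + 5.
The coefficient of t^4 is 0.

0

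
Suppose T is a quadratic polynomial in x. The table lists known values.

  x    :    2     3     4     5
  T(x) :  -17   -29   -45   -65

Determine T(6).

-89

First differences: -12, -16, -20. Second differences: -4, -4.
Level-2 differences are constant, so T has degree 2.
Fitting a degree-2 polynomial gives T(x) = -2x² - 2x - 5.
Then T(6) = -89.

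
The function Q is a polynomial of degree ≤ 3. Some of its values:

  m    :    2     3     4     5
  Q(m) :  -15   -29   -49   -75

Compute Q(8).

-189

Write Q(m) = am³ + bm² + cm + d; the 4 given values yield a linear system in the 4 coefficients.
Solving, the leading coefficient vanishes, and Q(m) = -3m² + m - 5.
Then Q(8) = -189.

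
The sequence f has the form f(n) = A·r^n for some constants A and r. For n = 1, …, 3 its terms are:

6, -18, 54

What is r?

-3

Consecutive ratio: -18/6 = -3, and 54/(-18) = -3, so r = -3.
Then A·(-3)^1 = 6 gives A = -2, and f(n) = -2·(-3)^n.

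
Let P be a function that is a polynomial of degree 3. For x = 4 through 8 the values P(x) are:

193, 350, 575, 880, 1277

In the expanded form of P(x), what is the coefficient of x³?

2

Write P(x) = ax³ + bx² + cx + d; the 5 given values yield a linear system in the 4 coefficients.
Solving, P(x) = 2x³ + 4x² - x + 5.
The coefficient of x³ is 2.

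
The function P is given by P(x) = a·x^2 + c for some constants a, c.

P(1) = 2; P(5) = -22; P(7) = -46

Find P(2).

From P(1) = 2 and P(5) = -22: 1a + c = 2 and 25a + c = -22.
Subtracting: 24a = -24, so a = -1; then c = 2 − (-1)·1 = 3.
So P(x) = -1x² + 3, and P(2) = -1.

-1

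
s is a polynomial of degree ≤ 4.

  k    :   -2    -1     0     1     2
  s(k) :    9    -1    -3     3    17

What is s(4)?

69

First differences: -10, -2, 6, 14. Second differences: 8, 8, 8.
Level-2 differences are constant, so s has degree 2.
Fitting a degree-2 polynomial gives s(k) = 4k² + 2k - 3.
Then s(4) = 69.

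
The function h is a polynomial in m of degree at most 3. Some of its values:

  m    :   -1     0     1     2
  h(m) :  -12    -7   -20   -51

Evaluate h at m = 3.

-100

Write h(m) = am³ + bm² + cm + d; the 4 given values yield a linear system in the 4 coefficients.
Solving, the leading coefficient vanishes, and h(m) = -9m² - 4m - 7.
Then h(3) = -100.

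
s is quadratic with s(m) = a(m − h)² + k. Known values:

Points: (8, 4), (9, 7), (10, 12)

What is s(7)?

3

First differences 3, 5; second difference 2 = 2a, so a = 1.
Expanding, the m-coefficient is −2ah = -2h; matching it to the data gives h = 7, and then k = 3.
So s(m) = 1(m − 7)² + 3.
s(7) = 1·0² + 3 = 3.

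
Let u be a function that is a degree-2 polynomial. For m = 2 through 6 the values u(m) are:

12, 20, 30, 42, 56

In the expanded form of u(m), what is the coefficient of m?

3

Write u(m) = am² + bm + c; the 5 given values yield a linear system in the 3 coefficients.
Solving, u(m) = m² + 3m + 2.
The coefficient of m is 3.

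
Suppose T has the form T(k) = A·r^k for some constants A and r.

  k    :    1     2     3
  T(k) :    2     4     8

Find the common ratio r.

2

Consecutive ratio: 4/2 = 2, and 8/4 = 2, so r = 2.
Then A·2^1 = 2 gives A = 1, and T(k) = 1·2^k.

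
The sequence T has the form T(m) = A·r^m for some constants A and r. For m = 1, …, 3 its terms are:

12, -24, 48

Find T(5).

Consecutive ratio: -24/12 = -2, and 48/(-24) = -2, so r = -2.
Then A·(-2)^1 = 12 gives A = -6, and T(m) = -6·(-2)^m.
T(5) = -6·(-2)^5 = 192.

192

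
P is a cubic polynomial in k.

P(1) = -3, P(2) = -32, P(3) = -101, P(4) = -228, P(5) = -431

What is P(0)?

4

First differences: -29, -69, -127, -203. Second differences: -40, -58, -76. Third differences: -18, -18.
Level-3 differences are constant, so P has degree 3.
Fitting a degree-3 polynomial gives P(k) = -3k³ - 2k² - 2k + 4.
Then P(0) = 4.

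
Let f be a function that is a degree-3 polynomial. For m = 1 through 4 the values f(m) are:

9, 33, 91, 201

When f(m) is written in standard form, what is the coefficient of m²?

-1

Write f(m) = am³ + bm² + cm + d; the 4 given values yield a linear system in the 4 coefficients.
Solving, f(m) = 3m³ - m² + 6m + 1.
The coefficient of m² is -1.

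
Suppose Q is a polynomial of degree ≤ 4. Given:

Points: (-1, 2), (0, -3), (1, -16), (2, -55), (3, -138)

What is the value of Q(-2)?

17

Write Q(n) = an^4 + bn³ + cn² + dn + e; the 5 given values yield a linear system in the 5 coefficients.
Solving, the leading coefficient vanishes, and Q(n) = -3n³ - 4n² - 6n - 3.
Then Q(-2) = 17.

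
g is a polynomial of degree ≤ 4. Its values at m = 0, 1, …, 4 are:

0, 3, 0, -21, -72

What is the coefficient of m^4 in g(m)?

Write g(m) = am^4 + bm³ + cm² + dm + e; the 5 given values yield a linear system in the 5 coefficients.
Solving, the leading coefficient vanishes, and g(m) = -2m³ + 3m² + 2m.
The coefficient of m^4 is 0.

0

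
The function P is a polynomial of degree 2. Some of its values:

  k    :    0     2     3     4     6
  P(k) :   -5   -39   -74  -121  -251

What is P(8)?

-429

Write P(k) = ak² + bk + c; the 5 given values yield a linear system in the 3 coefficients.
Solving, P(k) = -6k² - 5k - 5.
Then P(8) = -429.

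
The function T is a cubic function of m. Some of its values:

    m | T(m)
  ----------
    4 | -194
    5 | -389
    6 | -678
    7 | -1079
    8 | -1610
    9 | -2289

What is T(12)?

-5394

First differences: -195, -289, -401, -531, -679. Second differences: -94, -112, -130, -148. Third differences: -18, -18, -18.
Level-3 differences are constant, so T has degree 3.
Fitting a degree-3 polynomial gives T(m) = -3m³ - 2m² + 6m + 6.
Then T(12) = -5394.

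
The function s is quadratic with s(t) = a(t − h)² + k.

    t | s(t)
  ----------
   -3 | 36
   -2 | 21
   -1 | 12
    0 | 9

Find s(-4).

57

First differences -15, -9, -3; second difference 6 = 2a, so a = 3.
Expanding, the t-coefficient is −2ah = -6h; matching it to the data gives h = 0, and then k = 9.
So s(t) = 3(t + 0)² + 9.
s(-4) = 3·(-4)² + 9 = 57.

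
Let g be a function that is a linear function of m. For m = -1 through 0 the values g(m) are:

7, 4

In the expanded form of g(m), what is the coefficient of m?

-3

Write g(m) = am + b; the 2 given values yield a linear system in the 2 coefficients.
Solving, g(m) = -3m + 4.
The coefficient of m is -3.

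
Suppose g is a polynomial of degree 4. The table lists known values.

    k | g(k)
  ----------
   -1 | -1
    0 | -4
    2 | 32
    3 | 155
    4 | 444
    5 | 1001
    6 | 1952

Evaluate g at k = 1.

Write g(k) = ak^4 + bk³ + ck² + dk + e; the 7 given values yield a linear system in the 5 coefficients.
Solving, g(k) = k^4 + 3k³ + k² - 4k - 4.
Then g(1) = -3.

-3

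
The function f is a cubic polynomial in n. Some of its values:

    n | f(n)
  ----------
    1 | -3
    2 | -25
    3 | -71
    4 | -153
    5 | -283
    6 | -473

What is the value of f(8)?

First differences: -22, -46, -82, -130, -190. Second differences: -24, -36, -48, -60. Third differences: -12, -12, -12.
Level-3 differences are constant, so f has degree 3.
Fitting a degree-3 polynomial gives f(n) = -2n³ - 8n + 7.
Then f(8) = -1081.

-1081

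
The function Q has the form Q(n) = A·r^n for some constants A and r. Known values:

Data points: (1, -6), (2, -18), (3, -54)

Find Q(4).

Consecutive ratio: -18/(-6) = 3, and -54/(-18) = 3, so r = 3.
Then A·3^1 = -6 gives A = -2, and Q(n) = -2·3^n.
Q(4) = -2·3^4 = -162.

-162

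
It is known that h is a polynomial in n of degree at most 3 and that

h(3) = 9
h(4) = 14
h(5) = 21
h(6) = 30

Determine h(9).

69

Write h(n) = an³ + bn² + cn + d; the 4 given values yield a linear system in the 4 coefficients.
Solving, the leading coefficient vanishes, and h(n) = n² - 2n + 6.
Then h(9) = 69.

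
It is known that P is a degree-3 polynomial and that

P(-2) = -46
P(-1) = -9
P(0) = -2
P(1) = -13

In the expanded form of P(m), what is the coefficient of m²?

Write P(m) = am³ + bm² + cm + d; the 4 given values yield a linear system in the 4 coefficients.
Solving, P(m) = 2m³ - 9m² - 4m - 2.
The coefficient of m² is -9.

-9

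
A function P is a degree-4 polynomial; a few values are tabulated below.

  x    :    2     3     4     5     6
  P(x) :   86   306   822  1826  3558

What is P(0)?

6

Write P(x) = ax^4 + bx³ + cx² + dx + e; the 5 given values yield a linear system in the 5 coefficients.
Solving, P(x) = 2x^4 + 4x³ + 2x² + 4x + 6.
The constant term is P(0) = 6.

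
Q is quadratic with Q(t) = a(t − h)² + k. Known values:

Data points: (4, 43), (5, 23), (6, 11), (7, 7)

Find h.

First differences -20, -12, -4; second difference 8 = 2a, so a = 4.
Expanding, the t-coefficient is −2ah = -8h; matching it to the data gives h = 7, and then k = 7.
So Q(t) = 4(t − 7)² + 7.
Hence h = 7.

7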